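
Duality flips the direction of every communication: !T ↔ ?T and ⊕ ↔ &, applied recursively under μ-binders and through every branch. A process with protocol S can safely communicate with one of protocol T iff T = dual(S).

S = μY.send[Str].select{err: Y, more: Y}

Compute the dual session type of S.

μY = μY  (rec unchanged)
  send[Str] = recv[Str]
    select{err,more} = offer{err,more}  (⊕→&)
      • err:
        dual(Y) = Y
      • more:
        dual(Y) = Y

μY.recv[Str].offer{err: Y, more: Y}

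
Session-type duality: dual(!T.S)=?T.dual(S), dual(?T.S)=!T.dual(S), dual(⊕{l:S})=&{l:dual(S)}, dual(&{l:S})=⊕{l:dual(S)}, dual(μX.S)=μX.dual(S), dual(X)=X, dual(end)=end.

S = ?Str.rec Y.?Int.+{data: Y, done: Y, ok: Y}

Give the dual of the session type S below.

?Str ↦ !Str
  rec Y ↦ rec Y  (binder kept)
    ?Int ↦ !Int
      +{data,done,ok} ↦ &{data,done,ok}  (internal→external)
        • data:
          dual(Y) = Y
        • done:
          dual(Y) = Y
        • ok:
          dual(Y) = Y

!Str.rec Y.!Int.&{data: Y, done: Y, ok: Y}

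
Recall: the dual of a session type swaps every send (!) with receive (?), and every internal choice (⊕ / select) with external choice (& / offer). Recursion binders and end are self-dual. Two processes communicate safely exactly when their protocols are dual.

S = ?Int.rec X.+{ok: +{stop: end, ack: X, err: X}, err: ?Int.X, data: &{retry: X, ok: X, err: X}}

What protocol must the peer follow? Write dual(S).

!Int.rec X.&{ok: &{stop: end, ack: X, err: X}, err: !Int.X, data: +{retry: X, ok: X, err: X}}

?Int ↦ !Int
  rec X ↦ rec X  (rec unchanged)
    +{ok,err,data} ↦ &{ok,err,data}  (select→offer)
      • ok:
        +{stop,ack,err} ↦ &{stop,ack,err}  (select→offer)
          • stop:
            end self-dual
          • ack:
            X self-dual
          • err:
            X self-dual
      • err:
        ?Int ↦ !Int
          X self-dual
      • data:
        &{retry,ok,err} ↦ +{retry,ok,err}  (offer→select)
          • retry:
            X self-dual
          • ok:
            X self-dual
          • err:
            X self-dual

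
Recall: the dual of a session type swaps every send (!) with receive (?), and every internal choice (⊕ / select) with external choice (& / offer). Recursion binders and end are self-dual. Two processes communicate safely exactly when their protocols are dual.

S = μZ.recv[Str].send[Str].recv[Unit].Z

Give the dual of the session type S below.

μZ → μZ  (binder kept)
  recv[Str] → send[Str]
    send[Str] → recv[Str]
      recv[Unit] → send[Unit]
        Z self-dual

μZ.send[Str].recv[Str].send[Unit].Z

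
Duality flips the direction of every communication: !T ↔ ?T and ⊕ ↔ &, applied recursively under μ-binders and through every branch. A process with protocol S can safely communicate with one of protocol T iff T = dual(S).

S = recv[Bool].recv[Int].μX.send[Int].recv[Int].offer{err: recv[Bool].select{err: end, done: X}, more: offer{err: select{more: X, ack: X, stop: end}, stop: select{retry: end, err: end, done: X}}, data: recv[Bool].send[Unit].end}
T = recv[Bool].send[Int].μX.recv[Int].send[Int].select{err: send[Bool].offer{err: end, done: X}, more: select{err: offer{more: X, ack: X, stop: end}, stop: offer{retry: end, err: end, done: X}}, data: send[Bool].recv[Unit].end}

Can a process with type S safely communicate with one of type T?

NO

recv[Bool] ‖ recv[Bool]  ✗ same direction on both sides — not dual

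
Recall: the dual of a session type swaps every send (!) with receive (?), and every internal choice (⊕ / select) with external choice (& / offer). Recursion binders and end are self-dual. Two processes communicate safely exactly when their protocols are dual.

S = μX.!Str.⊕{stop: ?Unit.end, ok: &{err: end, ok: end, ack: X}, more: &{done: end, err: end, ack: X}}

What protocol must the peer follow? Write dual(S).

μX ↦ μX  (rec unchanged)
  !Str ↦ ?Str
    ⊕{stop,ok,more} ↦ &{stop,ok,more}  (select→offer)
      • stop:
        ?Unit ↦ !Unit
          end self-dual
      • ok:
        &{err,ok,ack} ↦ ⊕{err,ok,ack}  (external→internal)
          • err:
            end self-dual
          • ok:
            end self-dual
          • ack:
            X self-dual
      • more:
        &{done,err,ack} ↦ ⊕{done,err,ack}  (external→internal)
          • done:
            end self-dual
          • err:
            end self-dual
          • ack:
            X self-dual

μX.?Str.&{stop: !Unit.end, ok: ⊕{err: end, ok: end, ack: X}, more: ⊕{done: end, err: end, ack: X}}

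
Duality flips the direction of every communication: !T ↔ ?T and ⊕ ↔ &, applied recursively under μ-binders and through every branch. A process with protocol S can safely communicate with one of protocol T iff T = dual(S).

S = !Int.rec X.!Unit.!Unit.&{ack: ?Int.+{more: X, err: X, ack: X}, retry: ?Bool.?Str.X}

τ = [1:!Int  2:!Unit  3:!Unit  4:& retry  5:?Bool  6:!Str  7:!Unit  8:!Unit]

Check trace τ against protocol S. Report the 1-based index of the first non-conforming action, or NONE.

@1 !Int  ✓  cont: rec X.…
@2 !Unit  ✓  cont: !Unit.&{ack: ?Int.+{more: rec X.…, err: rec X.…, ack: rec X.…}, retry: ?Bool.?Str.rec X.…}
@3 !Unit  ✓  cont: &{ack: ?Int.+{more: rec X.…, err: rec X.…, ack: rec X.…}, retry: ?Bool.?Str.rec X.…}
@4 & retry  ✓  cont: ?Bool.?Str.rec X.…
@5 ?Bool  ✓  cont: ?Str.rec X.…
@6 got !Str, protocol expects ?Str  ✗

6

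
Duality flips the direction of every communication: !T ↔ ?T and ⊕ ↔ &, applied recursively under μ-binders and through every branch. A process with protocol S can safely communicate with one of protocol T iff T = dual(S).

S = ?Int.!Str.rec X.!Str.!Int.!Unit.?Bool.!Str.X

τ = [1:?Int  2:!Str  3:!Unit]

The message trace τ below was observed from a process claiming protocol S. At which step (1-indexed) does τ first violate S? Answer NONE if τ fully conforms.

3

@1 ?Int  ok  state: !Str.rec X.…
@2 !Str  ok  state: rec X.…
@3 got !Unit, protocol expects !Str  ✗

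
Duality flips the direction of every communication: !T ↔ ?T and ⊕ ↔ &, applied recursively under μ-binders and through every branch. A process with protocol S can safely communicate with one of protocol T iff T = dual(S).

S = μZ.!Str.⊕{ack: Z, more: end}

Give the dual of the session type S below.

μZ.?Str.&{ack: Z, more: end}

μZ → μZ  (binder kept)
  !Str → ?Str
    ⊕{ack,more} → &{ack,more}  (internal→external)
      case ack:
        Z ↦ Z
      case more:
        end ↦ end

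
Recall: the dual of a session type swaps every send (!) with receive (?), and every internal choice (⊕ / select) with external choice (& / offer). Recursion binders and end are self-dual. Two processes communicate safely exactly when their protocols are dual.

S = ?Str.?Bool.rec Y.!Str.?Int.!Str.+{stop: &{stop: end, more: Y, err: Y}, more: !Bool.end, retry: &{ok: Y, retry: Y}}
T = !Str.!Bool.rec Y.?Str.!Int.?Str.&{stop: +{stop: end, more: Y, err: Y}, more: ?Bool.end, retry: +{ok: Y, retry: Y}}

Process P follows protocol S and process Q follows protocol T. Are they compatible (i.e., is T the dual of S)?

YES

?Str ‖ !Str  match
  ?Bool ‖ !Bool  match
    rec Y ‖ rec Y  match (μ self-dual)
      !Str ‖ ?Str  match
        ?Int ‖ !Int  match
          !Str ‖ ?Str  match
            +{stop,more,retry} ‖ &{stop,more,retry}  match label sets agree
              case stop:
                &{stop,more,err} ‖ +{stop,more,err}  match label sets agree
                  case stop:
                    end ‖ end  match
                  case more:
                    Y ‖ Y  match
                  case err:
                    Y ‖ Y  match
              case more:
                !Bool ‖ ?Bool  match
                  end ‖ end  match
              case retry:
                &{ok,retry} ‖ +{ok,retry}  match label sets agree
                  case ok:
                    Y ‖ Y  match
                  case retry:
                    Y ‖ Y  match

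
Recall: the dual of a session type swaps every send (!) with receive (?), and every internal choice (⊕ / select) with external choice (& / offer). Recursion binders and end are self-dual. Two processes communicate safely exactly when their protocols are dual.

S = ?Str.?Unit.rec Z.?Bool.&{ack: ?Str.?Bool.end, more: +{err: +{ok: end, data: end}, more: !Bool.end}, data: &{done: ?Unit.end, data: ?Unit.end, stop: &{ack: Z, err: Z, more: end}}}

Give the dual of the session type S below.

?Str = !Str
  ?Unit = !Unit
    rec Z = rec Z  (binder kept)
      ?Bool = !Bool
        &{ack,more,data} = +{ack,more,data}  (&→⊕)
          case ack:
            ?Str = !Str
              ?Bool = !Bool
                dual(end) = end
          case more:
            +{err,more} = &{err,more}  (select→offer)
              case err:
                +{ok,data} = &{ok,data}  (select→offer)
                  case ok:
                    dual(end) = end
                  case data:
                    dual(end) = end
              case more:
                !Bool = ?Bool
                  dual(end) = end
          case data:
            &{done,data,stop} = +{done,data,stop}  (&→⊕)
              case done:
                ?Unit = !Unit
                  dual(end) = end
              case data:
                ?Unit = !Unit
                  dual(end) = end
              case stop:
                &{ack,err,more} = +{ack,err,more}  (&→⊕)
                  case ack:
                    dual(Z) = Z
                  case err:
                    dual(Z) = Z
                  case more:
                    dual(end) = end

!Str.!Unit.rec Z.!Bool.+{ack: !Str.!Bool.end, more: &{err: &{ok: end, data: end}, more: ?Bool.end}, data: +{done: !Unit.end, data: !Unit.end, stop: +{ack: Z, err: Z, more: end}}}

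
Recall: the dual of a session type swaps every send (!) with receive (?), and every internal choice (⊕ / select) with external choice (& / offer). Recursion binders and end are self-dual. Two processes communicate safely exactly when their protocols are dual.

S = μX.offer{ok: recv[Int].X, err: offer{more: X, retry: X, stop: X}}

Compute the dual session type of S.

μX.select{ok: send[Int].X, err: select{more: X, retry: X, stop: X}}

μX ↦ μX  (μ self-dual)
  offer{ok,err} ↦ select{ok,err}  (external→internal)
    • ok:
      recv[Int] ↦ send[Int]
        dual(X) = X
    • err:
      offer{more,retry,stop} ↦ select{more,retry,stop}  (external→internal)
        • more:
          dual(X) = X
        • retry:
          dual(X) = X
        • stop:
          dual(X) = X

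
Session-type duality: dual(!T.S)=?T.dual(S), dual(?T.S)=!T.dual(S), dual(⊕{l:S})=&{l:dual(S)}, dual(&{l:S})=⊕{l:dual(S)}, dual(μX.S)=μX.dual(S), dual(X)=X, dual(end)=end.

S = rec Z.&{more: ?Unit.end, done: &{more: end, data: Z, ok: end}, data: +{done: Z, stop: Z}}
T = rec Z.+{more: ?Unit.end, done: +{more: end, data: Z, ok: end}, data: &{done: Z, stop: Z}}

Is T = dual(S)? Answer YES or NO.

rec Z | rec Z  ok (binder kept)
  &{more,done,data} | +{more,done,data}  ok same labels
    • more:
      ?Unit | ?Unit  ✗ same direction on both sides — not dual

NO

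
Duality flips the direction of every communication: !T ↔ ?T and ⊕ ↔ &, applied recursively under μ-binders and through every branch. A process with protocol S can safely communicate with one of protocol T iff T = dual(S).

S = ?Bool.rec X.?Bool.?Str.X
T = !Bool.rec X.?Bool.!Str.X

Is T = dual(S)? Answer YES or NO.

?Bool | !Bool  match
  rec X | rec X  match (rec unchanged)
    ?Bool | ?Bool  ✗ same direction on both sides — not dual

NO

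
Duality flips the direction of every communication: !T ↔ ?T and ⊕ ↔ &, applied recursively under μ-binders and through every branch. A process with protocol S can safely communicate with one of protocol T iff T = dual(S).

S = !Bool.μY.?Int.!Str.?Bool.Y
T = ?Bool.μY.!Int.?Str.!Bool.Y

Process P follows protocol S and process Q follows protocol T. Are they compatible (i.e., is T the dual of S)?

YES

!Bool | ?Bool  match
  μY | μY  match (μ self-dual)
    ?Int | !Int  match
      !Str | ?Str  match
        ?Bool | !Bool  match
          Y | Y  match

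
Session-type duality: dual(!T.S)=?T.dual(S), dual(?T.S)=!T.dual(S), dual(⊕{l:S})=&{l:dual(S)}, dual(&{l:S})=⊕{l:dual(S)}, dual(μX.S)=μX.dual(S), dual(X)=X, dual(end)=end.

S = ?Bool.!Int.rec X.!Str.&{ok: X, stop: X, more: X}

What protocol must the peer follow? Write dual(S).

?Bool ↦ !Bool
  !Int ↦ ?Int
    rec X ↦ rec X  (μ self-dual)
      !Str ↦ ?Str
        &{ok,stop,more} ↦ +{ok,stop,more}  (external→internal)
          • ok:
            dual(X) = X
          • stop:
            dual(X) = X
          • more:
            dual(X) = X

!Bool.?Int.rec X.?Str.+{ok: X, stop: X, more: X}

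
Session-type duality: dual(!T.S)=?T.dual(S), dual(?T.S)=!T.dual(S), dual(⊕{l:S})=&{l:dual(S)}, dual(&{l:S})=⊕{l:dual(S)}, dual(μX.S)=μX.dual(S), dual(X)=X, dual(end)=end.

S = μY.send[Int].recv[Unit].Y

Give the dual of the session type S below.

μY.recv[Int].send[Unit].Y

μY → μY  (μ self-dual)
  send[Int] → recv[Int]
    recv[Unit] → send[Unit]
      Y self-dual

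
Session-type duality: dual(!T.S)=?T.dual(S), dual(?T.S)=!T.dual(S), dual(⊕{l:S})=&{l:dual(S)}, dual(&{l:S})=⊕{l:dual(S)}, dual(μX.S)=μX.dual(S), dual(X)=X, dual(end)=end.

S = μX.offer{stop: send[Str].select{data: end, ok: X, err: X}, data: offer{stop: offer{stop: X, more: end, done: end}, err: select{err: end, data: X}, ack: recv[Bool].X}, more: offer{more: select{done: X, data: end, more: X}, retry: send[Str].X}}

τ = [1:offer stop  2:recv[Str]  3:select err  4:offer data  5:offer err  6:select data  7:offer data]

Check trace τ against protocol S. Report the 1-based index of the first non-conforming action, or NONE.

step 1: offer stop  ✓  now at send[Str].select{data: end, ok: μX.…, err: μX.…}
step 2: got recv[Str], protocol expects send[Str]  ✗

2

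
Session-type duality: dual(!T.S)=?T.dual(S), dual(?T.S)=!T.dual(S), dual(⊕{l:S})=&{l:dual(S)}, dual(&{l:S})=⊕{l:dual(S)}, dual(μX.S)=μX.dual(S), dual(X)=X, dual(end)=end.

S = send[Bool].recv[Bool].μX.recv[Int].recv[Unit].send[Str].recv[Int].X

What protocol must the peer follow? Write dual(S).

send[Bool] ↦ recv[Bool]
  recv[Bool] ↦ send[Bool]
    μX ↦ μX  (binder kept)
      recv[Int] ↦ send[Int]
        recv[Unit] ↦ send[Unit]
          send[Str] ↦ recv[Str]
            recv[Int] ↦ send[Int]
              dual(X) = X

recv[Bool].send[Bool].μX.send[Int].send[Unit].recv[Str].send[Int].X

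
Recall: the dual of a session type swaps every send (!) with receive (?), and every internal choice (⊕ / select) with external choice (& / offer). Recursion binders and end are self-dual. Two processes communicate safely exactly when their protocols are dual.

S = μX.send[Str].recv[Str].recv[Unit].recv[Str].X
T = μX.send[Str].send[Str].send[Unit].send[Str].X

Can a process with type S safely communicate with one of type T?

μX ‖ μX  match (binder kept)
  send[Str] ‖ send[Str]  ✗ same direction on both sides — not dual

NO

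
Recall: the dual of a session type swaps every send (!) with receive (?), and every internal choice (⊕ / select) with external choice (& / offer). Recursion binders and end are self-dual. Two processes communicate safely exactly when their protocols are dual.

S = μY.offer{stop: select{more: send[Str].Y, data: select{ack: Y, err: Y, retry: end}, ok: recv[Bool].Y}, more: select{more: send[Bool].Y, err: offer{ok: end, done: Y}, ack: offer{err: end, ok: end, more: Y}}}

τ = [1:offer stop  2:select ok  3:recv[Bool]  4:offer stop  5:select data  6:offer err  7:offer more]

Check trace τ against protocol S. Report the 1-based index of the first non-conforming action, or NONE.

6

[1] offer stop  match  state: select{more: send[Str].μY.…, data: select{ack: μY.…, err: μY.…, retry: end}, ok: recv[Bool].μY.…}
[2] select ok  match  state: recv[Bool].μY.…
[3] recv[Bool]  match  state: μY.…
[4] offer stop  match  state: select{more: send[Str].μY.…, data: select{ack: μY.…, err: μY.…, retry: end}, ok: recv[Bool].μY.…}
[5] select data  match  state: select{ack: μY.…, err: μY.…, retry: end}
[6] got offer err, protocol expects select ack or select err or select retry  ✗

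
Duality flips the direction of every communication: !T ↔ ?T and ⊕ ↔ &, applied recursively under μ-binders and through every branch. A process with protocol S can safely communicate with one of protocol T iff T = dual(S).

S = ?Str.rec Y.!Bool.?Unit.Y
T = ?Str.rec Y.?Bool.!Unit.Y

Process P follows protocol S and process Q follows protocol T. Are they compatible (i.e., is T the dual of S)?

?Str vs ?Str  ✗ same direction on both sides — not dual

NO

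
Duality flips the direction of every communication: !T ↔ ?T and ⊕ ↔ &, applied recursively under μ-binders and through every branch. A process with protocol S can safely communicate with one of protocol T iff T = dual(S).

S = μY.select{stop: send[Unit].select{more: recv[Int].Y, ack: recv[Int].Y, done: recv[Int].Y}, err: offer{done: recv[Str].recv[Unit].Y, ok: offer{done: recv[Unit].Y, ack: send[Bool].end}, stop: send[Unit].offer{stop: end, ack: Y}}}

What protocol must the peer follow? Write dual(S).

μY.offer{stop: recv[Unit].offer{more: send[Int].Y, ack: send[Int].Y, done: send[Int].Y}, err: select{done: send[Str].send[Unit].Y, ok: select{done: send[Unit].Y, ack: recv[Bool].end}, stop: recv[Unit].select{stop: end, ack: Y}}}

μY ↦ μY  (binder kept)
  select{stop,err} ↦ offer{stop,err}  (internal→external)
    • stop:
      send[Unit] ↦ recv[Unit]
        select{more,ack,done} ↦ offer{more,ack,done}  (internal→external)
          • more:
            recv[Int] ↦ send[Int]
              Y ↦ Y
          • ack:
            recv[Int] ↦ send[Int]
              Y ↦ Y
          • done:
            recv[Int] ↦ send[Int]
              Y ↦ Y
    • err:
      offer{done,ok,stop} ↦ select{done,ok,stop}  (external→internal)
        • done:
          recv[Str] ↦ send[Str]
            recv[Unit] ↦ send[Unit]
              Y ↦ Y
        • ok:
          offer{done,ack} ↦ select{done,ack}  (external→internal)
            • done:
              recv[Unit] ↦ send[Unit]
                Y ↦ Y
            • ack:
              send[Bool] ↦ recv[Bool]
                end ↦ end
        • stop:
          send[Unit] ↦ recv[Unit]
            offer{stop,ack} ↦ select{stop,ack}  (external→internal)
              • stop:
                end ↦ end
              • ack:
                Y ↦ Y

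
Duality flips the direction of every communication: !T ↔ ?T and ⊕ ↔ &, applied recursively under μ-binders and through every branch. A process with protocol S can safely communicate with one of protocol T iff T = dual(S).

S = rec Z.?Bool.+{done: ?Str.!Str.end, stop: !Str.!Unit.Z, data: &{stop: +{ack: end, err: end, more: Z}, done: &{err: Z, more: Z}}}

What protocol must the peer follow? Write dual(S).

rec Z → rec Z  (binder kept)
  ?Bool → !Bool
    +{done,stop,data} → &{done,stop,data}  (internal→external)
      • done:
        ?Str → !Str
          !Str → ?Str
            end ↦ end
      • stop:
        !Str → ?Str
          !Unit → ?Unit
            Z ↦ Z
      • data:
        &{stop,done} → +{stop,done}  (&→⊕)
          • stop:
            +{ack,err,more} → &{ack,err,more}  (internal→external)
              • ack:
                end ↦ end
              • err:
                end ↦ end
              • more:
                Z ↦ Z
          • done:
            &{err,more} → +{err,more}  (&→⊕)
              • err:
                Z ↦ Z
              • more:
                Z ↦ Z

rec Z.!Bool.&{done: !Str.?Str.end, stop: ?Str.?Unit.Z, data: +{stop: &{ack: end, err: end, more: Z}, done: +{err: Z, more: Z}}}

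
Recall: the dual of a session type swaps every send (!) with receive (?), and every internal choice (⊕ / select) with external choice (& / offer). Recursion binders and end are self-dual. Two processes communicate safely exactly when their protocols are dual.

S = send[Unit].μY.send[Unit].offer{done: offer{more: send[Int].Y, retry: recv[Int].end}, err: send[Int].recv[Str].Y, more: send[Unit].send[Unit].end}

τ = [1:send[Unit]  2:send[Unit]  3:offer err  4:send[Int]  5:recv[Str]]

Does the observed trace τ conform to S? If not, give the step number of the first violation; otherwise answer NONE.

NONE

@1 send[Unit]  ✓  residual = μY.…
@2 send[Unit]  ✓  residual = offer{done: offer{more: send[Int].μY.…, retry: recv[Int].end}, err: send[Int].recv[Str].μY.…, more: send[Unit].send[Unit].end}
@3 offer err  ✓  residual = send[Int].recv[Str].μY.…
@4 send[Int]  ✓  residual = recv[Str].μY.…
@5 recv[Str]  ✓  residual = μY.…
τ conforms to S (length 5)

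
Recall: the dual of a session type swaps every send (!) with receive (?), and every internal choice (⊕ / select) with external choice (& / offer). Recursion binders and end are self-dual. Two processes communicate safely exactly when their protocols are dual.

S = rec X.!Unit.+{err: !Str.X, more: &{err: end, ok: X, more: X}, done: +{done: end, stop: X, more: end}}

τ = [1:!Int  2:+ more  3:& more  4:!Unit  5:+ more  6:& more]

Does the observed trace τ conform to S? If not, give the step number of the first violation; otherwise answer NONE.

1

step 1: got !Int, protocol expects !Unit  ✗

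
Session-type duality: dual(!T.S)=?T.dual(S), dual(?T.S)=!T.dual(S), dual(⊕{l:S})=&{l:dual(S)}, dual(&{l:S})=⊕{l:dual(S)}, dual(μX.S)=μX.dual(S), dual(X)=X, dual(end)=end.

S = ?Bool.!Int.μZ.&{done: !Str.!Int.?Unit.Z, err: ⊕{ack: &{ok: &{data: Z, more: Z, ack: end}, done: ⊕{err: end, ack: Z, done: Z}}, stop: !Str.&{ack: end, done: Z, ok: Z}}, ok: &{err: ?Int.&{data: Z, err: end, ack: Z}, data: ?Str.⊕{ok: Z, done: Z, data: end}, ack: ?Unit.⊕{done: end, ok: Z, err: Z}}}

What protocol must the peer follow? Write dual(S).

?Bool ↦ !Bool
  !Int ↦ ?Int
    μZ ↦ μZ  (binder kept)
      &{done,err,ok} ↦ ⊕{done,err,ok}  (offer→select)
        [done]
          !Str ↦ ?Str
            !Int ↦ ?Int
              ?Unit ↦ !Unit
                Z ↦ Z
        [err]
          ⊕{ack,stop} ↦ &{ack,stop}  (⊕→&)
            [ack]
              &{ok,done} ↦ ⊕{ok,done}  (offer→select)
                [ok]
                  &{data,more,ack} ↦ ⊕{data,more,ack}  (offer→select)
                    [data]
                      Z ↦ Z
                    [more]
                      Z ↦ Z
                    [ack]
                      end ↦ end
                [done]
                  ⊕{err,ack,done} ↦ &{err,ack,done}  (⊕→&)
                    [err]
                      end ↦ end
                    [ack]
                      Z ↦ Z
                    [done]
                      Z ↦ Z
            [stop]
              !Str ↦ ?Str
                &{ack,done,ok} ↦ ⊕{ack,done,ok}  (offer→select)
                  [ack]
                    end ↦ end
                  [done]
                    Z ↦ Z
                  [ok]
                    Z ↦ Z
        [ok]
          &{err,data,ack} ↦ ⊕{err,data,ack}  (offer→select)
            [err]
              ?Int ↦ !Int
                &{data,err,ack} ↦ ⊕{data,err,ack}  (offer→select)
                  [data]
                    Z ↦ Z
                  [err]
                    end ↦ end
                  [ack]
                    Z ↦ Z
            [data]
              ?Str ↦ !Str
                ⊕{ok,done,data} ↦ &{ok,done,data}  (⊕→&)
                  [ok]
                    Z ↦ Z
                  [done]
                    Z ↦ Z
                  [data]
                    end ↦ end
            [ack]
              ?Unit ↦ !Unit
                ⊕{done,ok,err} ↦ &{done,ok,err}  (⊕→&)
                  [done]
                    end ↦ end
                  [ok]
                    Z ↦ Z
                  [err]
                    Z ↦ Z

!Bool.?Int.μZ.⊕{done: ?Str.?Int.!Unit.Z, err: &{ack: ⊕{ok: ⊕{data: Z, more: Z, ack: end}, done: &{err: end, ack: Z, done: Z}}, stop: ?Str.⊕{ack: end, done: Z, ok: Z}}, ok: ⊕{err: !Int.⊕{data: Z, err: end, ack: Z}, data: !Str.&{ok: Z, done: Z, data: end}, ack: !Unit.&{done: end, ok: Z, err: Z}}}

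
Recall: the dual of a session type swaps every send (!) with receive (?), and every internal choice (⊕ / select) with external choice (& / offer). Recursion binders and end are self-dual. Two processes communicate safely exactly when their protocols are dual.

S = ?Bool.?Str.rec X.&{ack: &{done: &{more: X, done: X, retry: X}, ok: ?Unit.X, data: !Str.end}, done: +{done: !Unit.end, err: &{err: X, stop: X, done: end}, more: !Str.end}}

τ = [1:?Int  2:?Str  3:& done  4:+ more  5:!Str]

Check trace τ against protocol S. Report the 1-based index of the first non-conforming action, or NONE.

1

step 1: got ?Int, protocol expects ?Bool  ✗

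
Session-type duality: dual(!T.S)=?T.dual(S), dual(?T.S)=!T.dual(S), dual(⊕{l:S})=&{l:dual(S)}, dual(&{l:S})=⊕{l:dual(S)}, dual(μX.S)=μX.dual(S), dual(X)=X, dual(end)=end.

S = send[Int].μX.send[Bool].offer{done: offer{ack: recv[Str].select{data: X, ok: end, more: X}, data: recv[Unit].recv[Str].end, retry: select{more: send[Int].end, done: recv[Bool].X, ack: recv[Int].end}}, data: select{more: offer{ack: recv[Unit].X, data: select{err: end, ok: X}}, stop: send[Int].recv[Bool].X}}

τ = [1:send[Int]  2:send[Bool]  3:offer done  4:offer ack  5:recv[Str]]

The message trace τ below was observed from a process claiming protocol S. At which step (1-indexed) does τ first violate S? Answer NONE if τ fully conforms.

NONE

step 1: send[Int]  ok  state: μX.…
step 2: send[Bool]  ok  state: offer{done: offer{ack: recv[Str].select{data: μX.…, ok: end, more: μX.…}, data: recv[Unit].recv[Str].end, retry: select{more: send[Int].end, done: recv[Bool].μX.…, ack: recv[Int].end}}, data: select{more: offer{ack: recv[Unit].μX.…, data: select{err: end, ok: μX.…}}, stop: send[Int].recv[Bool].μX.…}}
step 3: offer done  ok  state: offer{ack: recv[Str].select{data: μX.…, ok: end, more: μX.…}, data: recv[Unit].recv[Str].end, retry: select{more: send[Int].end, done: recv[Bool].μX.…, ack: recv[Int].end}}
step 4: offer ack  ok  state: recv[Str].select{data: μX.…, ok: end, more: μX.…}
step 5: recv[Str]  ok  state: select{data: μX.…, ok: end, more: μX.…}
all 5 steps conform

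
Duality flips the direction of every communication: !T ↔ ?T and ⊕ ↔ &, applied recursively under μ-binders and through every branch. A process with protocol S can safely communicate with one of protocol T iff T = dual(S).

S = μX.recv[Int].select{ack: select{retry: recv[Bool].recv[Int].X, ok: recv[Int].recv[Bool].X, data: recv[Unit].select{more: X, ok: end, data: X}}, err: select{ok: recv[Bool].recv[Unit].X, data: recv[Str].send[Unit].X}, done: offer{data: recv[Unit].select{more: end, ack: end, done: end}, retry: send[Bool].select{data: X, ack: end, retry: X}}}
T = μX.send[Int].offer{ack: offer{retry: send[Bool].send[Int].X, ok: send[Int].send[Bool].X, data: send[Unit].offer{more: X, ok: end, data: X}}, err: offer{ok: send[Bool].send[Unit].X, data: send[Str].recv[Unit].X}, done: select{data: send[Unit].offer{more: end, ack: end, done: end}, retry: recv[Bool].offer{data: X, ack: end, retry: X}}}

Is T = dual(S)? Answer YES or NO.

μX vs μX  ok (rec unchanged)
  recv[Int] vs send[Int]  ok
    select{ack,err,done} vs offer{ack,err,done}  ok same labels
      case ack:
        select{retry,ok,data} vs offer{retry,ok,data}  ok same labels
          case retry:
            recv[Bool] vs send[Bool]  ok
              recv[Int] vs send[Int]  ok
                X vs X  ok
          case ok:
            recv[Int] vs send[Int]  ok
              recv[Bool] vs send[Bool]  ok
                X vs X  ok
          case data:
            recv[Unit] vs send[Unit]  ok
              select{more,ok,data} vs offer{more,ok,data}  ok same labels
                case more:
                  X vs X  ok
                case ok:
                  end vs end  ok
                case data:
                  X vs X  ok
      case err:
        select{ok,data} vs offer{ok,data}  ok same labels
          case ok:
            recv[Bool] vs send[Bool]  ok
              recv[Unit] vs send[Unit]  ok
                X vs X  ok
          case data:
            recv[Str] vs send[Str]  ok
              send[Unit] vs recv[Unit]  ok
                X vs X  ok
      case done:
        offer{data,retry} vs select{data,retry}  ok same labels
          case data:
            recv[Unit] vs send[Unit]  ok
              select{more,ack,done} vs offer{more,ack,done}  ok same labels
                case more:
                  end vs end  ok
                case ack:
                  end vs end  ok
                case done:
                  end vs end  ok
          case retry:
            send[Bool] vs recv[Bool]  ok
              select{data,ack,retry} vs offer{data,ack,retry}  ok same labels
                case data:
                  X vs X  ok
                case ack:
                  end vs end  ok
                case retry:
                  X vs X  ok

YES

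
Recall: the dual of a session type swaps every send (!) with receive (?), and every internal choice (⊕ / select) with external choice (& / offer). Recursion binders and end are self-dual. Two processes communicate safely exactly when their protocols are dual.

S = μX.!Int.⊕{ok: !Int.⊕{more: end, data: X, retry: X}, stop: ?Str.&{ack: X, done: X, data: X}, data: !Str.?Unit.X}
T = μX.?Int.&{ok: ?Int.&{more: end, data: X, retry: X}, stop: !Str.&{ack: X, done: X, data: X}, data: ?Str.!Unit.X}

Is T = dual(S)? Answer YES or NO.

NO

μX | μX  ok (rec unchanged)
  !Int | ?Int  ok
    ⊕{ok,stop,data} | &{ok,stop,data}  ok same labels
      • ok:
        !Int | ?Int  ok
          ⊕{more,data,retry} | &{more,data,retry}  ok same labels
            • more:
              end | end  ok
            • data:
              X | X  ok
            • retry:
              X | X  ok
      • stop:
        ?Str | !Str  ok
          &{ack,done,data} | &{ack,done,data}  ✗ choice polarity not flipped — not dual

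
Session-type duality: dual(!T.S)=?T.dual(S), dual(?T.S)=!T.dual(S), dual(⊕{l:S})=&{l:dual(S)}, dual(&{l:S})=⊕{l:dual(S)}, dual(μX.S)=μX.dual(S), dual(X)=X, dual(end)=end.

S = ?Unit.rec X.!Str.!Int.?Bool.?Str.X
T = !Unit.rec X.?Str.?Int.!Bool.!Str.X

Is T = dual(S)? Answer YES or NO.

YES

?Unit vs !Unit  ✓
  rec X vs rec X  ✓ (rec unchanged)
    !Str vs ?Str  ✓
      !Int vs ?Int  ✓
        ?Bool vs !Bool  ✓
          ?Str vs !Str  ✓
            X vs X  ✓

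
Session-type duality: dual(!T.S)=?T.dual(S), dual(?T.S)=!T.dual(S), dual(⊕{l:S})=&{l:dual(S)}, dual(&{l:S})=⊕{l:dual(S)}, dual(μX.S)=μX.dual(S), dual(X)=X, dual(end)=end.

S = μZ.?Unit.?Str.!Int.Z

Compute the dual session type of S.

μZ ↦ μZ  (binder kept)
  ?Unit ↦ !Unit
    ?Str ↦ !Str
      !Int ↦ ?Int
        Z self-dual

μZ.!Unit.!Str.?Int.Z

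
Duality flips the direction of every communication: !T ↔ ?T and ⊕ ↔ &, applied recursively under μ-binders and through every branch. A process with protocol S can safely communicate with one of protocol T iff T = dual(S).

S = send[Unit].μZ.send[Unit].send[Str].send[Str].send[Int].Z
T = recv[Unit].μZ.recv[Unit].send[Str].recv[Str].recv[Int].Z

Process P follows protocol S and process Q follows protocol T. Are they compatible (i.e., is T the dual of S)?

NO

send[Unit] ‖ recv[Unit]  match
  μZ ‖ μZ  match (binder kept)
    send[Unit] ‖ recv[Unit]  match
      send[Str] ‖ send[Str]  ✗ same direction on both sides — not dual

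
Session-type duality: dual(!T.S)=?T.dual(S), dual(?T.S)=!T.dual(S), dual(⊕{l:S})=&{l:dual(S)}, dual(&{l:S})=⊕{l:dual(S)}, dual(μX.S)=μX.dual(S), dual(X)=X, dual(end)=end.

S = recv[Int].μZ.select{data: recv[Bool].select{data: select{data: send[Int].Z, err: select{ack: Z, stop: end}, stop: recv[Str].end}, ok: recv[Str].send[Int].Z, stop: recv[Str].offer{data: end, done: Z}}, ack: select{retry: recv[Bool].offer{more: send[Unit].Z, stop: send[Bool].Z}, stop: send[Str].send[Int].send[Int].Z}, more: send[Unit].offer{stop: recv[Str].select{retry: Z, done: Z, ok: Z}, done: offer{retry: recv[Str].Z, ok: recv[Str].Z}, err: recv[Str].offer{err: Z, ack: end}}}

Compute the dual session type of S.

recv[Int] ↦ send[Int]
  μZ ↦ μZ  (rec unchanged)
    select{data,ack,more} ↦ offer{data,ack,more}  (⊕→&)
      case data:
        recv[Bool] ↦ send[Bool]
          select{data,ok,stop} ↦ offer{data,ok,stop}  (⊕→&)
            case data:
              select{data,err,stop} ↦ offer{data,err,stop}  (⊕→&)
                case data:
                  send[Int] ↦ recv[Int]
                    Z self-dual
                case err:
                  select{ack,stop} ↦ offer{ack,stop}  (⊕→&)
                    case ack:
                      Z self-dual
                    case stop:
                      end self-dual
                case stop:
                  recv[Str] ↦ send[Str]
                    end self-dual
            case ok:
              recv[Str] ↦ send[Str]
                send[Int] ↦ recv[Int]
                  Z self-dual
            case stop:
              recv[Str] ↦ send[Str]
                offer{data,done} ↦ select{data,done}  (external→internal)
                  case data:
                    end self-dual
                  case done:
                    Z self-dual
      case ack:
        select{retry,stop} ↦ offer{retry,stop}  (⊕→&)
          case retry:
            recv[Bool] ↦ send[Bool]
              offer{more,stop} ↦ select{more,stop}  (external→internal)
                case more:
                  send[Unit] ↦ recv[Unit]
                    Z self-dual
                case stop:
                  send[Bool] ↦ recv[Bool]
                    Z self-dual
          case stop:
            send[Str] ↦ recv[Str]
              send[Int] ↦ recv[Int]
                send[Int] ↦ recv[Int]
                  Z self-dual
      case more:
        send[Unit] ↦ recv[Unit]
          offer{stop,done,err} ↦ select{stop,done,err}  (external→internal)
            case stop:
              recv[Str] ↦ send[Str]
                select{retry,done,ok} ↦ offer{retry,done,ok}  (⊕→&)
                  case retry:
                    Z self-dual
                  case done:
                    Z self-dual
                  case ok:
                    Z self-dual
            case done:
              offer{retry,ok} ↦ select{retry,ok}  (external→internal)
                case retry:
                  recv[Str] ↦ send[Str]
                    Z self-dual
                case ok:
                  recv[Str] ↦ send[Str]
                    Z self-dual
            case err:
              recv[Str] ↦ send[Str]
                offer{err,ack} ↦ select{err,ack}  (external→internal)
                  case err:
                    Z self-dual
                  case ack:
                    end self-dual

send[Int].μZ.offer{data: send[Bool].offer{data: offer{data: recv[Int].Z, err: offer{ack: Z, stop: end}, stop: send[Str].end}, ok: send[Str].recv[Int].Z, stop: send[Str].select{data: end, done: Z}}, ack: offer{retry: send[Bool].select{more: recv[Unit].Z, stop: recv[Bool].Z}, stop: recv[Str].recv[Int].recv[Int].Z}, more: recv[Unit].select{stop: send[Str].offer{retry: Z, done: Z, ok: Z}, done: select{retry: send[Str].Z, ok: send[Str].Z}, err: send[Str].select{err: Z, ack: end}}}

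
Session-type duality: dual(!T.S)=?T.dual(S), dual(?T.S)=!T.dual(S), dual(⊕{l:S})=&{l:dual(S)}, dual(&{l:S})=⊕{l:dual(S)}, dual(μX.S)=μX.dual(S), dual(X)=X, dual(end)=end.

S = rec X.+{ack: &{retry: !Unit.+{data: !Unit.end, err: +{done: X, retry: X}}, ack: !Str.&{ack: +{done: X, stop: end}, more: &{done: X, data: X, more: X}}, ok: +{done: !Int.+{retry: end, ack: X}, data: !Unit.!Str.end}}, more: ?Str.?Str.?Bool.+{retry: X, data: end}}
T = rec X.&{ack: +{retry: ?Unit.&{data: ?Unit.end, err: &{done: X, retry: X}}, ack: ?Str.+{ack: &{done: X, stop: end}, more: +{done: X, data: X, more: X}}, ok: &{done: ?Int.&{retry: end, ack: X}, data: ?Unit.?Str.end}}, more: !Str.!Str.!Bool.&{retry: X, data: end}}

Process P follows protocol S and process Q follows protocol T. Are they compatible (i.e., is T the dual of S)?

YES

rec X vs rec X  ok (μ self-dual)
  +{ack,more} vs &{ack,more}  ok same labels
    case ack:
      &{retry,ack,ok} vs +{retry,ack,ok}  ok same labels
        case retry:
          !Unit vs ?Unit  ok
            +{data,err} vs &{data,err}  ok same labels
              case data:
                !Unit vs ?Unit  ok
                  end vs end  ok
              case err:
                +{done,retry} vs &{done,retry}  ok same labels
                  case done:
                    X vs X  ok
                  case retry:
                    X vs X  ok
        case ack:
          !Str vs ?Str  ok
            &{ack,more} vs +{ack,more}  ok same labels
              case ack:
                +{done,stop} vs &{done,stop}  ok same labels
                  case done:
                    X vs X  ok
                  case stop:
                    end vs end  ok
              case more:
                &{done,data,more} vs +{done,data,more}  ok same labels
                  case done:
                    X vs X  ok
                  case data:
                    X vs X  ok
                  case more:
                    X vs X  ok
        case ok:
          +{done,data} vs &{done,data}  ok same labels
            case done:
              !Int vs ?Int  ok
                +{retry,ack} vs &{retry,ack}  ok same labels
                  case retry:
                    end vs end  ok
                  case ack:
                    X vs X  ok
            case data:
              !Unit vs ?Unit  ok
                !Str vs ?Str  ok
                  end vs end  ok
    case more:
      ?Str vs !Str  ok
        ?Str vs !Str  ok
          ?Bool vs !Bool  ok
            +{retry,data} vs &{retry,data}  ok same labels
              case retry:
                X vs X  ok
              case data:
                end vs end  ok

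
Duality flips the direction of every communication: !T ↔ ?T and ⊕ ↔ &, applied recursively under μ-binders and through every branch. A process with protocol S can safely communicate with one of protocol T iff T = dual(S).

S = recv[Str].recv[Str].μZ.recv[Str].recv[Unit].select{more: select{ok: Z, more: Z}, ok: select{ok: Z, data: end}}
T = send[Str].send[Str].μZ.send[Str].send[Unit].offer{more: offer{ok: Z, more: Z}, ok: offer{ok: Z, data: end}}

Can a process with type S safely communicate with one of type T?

YES

recv[Str] vs send[Str]  ok
  recv[Str] vs send[Str]  ok
    μZ vs μZ  ok (μ self-dual)
      recv[Str] vs send[Str]  ok
        recv[Unit] vs send[Unit]  ok
          select{more,ok} vs offer{more,ok}  ok label sets agree
            [more]
              select{ok,more} vs offer{ok,more}  ok label sets agree
                [ok]
                  Z vs Z  ok
                [more]
                  Z vs Z  ok
            [ok]
              select{ok,data} vs offer{ok,data}  ok label sets agree
                [ok]
                  Z vs Z  ok
                [data]
                  end vs end  ok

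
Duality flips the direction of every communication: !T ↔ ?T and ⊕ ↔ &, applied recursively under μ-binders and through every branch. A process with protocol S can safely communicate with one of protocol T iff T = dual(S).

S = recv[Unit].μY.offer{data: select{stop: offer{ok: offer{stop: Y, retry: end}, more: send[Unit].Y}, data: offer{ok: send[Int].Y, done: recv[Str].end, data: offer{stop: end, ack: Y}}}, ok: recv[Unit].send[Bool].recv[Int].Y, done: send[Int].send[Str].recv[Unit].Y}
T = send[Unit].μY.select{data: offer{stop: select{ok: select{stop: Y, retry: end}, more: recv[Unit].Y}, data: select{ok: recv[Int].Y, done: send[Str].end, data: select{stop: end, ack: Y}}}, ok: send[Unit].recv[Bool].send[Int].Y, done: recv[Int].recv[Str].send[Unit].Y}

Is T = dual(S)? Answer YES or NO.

YES

recv[Unit] vs send[Unit]  ✓
  μY vs μY  ✓ (rec unchanged)
    offer{data,ok,done} vs select{data,ok,done}  ✓ labels match
      case data:
        select{stop,data} vs offer{stop,data}  ✓ labels match
          case stop:
            offer{ok,more} vs select{ok,more}  ✓ labels match
              case ok:
                offer{stop,retry} vs select{stop,retry}  ✓ labels match
                  case stop:
                    Y vs Y  ✓
                  case retry:
                    end vs end  ✓
              case more:
                send[Unit] vs recv[Unit]  ✓
                  Y vs Y  ✓
          case data:
            offer{ok,done,data} vs select{ok,done,data}  ✓ labels match
              case ok:
                send[Int] vs recv[Int]  ✓
                  Y vs Y  ✓
              case done:
                recv[Str] vs send[Str]  ✓
                  end vs end  ✓
              case data:
                offer{stop,ack} vs select{stop,ack}  ✓ labels match
                  case stop:
                    end vs end  ✓
                  case ack:
                    Y vs Y  ✓
      case ok:
        recv[Unit] vs send[Unit]  ✓
          send[Bool] vs recv[Bool]  ✓
            recv[Int] vs send[Int]  ✓
              Y vs Y  ✓
      case done:
        send[Int] vs recv[Int]  ✓
          send[Str] vs recv[Str]  ✓
            recv[Unit] vs send[Unit]  ✓
              Y vs Y  ✓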